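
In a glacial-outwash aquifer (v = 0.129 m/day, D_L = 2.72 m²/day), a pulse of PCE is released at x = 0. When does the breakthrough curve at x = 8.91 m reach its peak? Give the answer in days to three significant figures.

For the 1D instantaneous-source solution, setting ∂C/∂t = 0 at fixed x gives v²t² + 2Dt − x² = 0, so t = (√(D² + v²x²) − D)/v².
√(D² + v²x²) = √(2.72² + 0.129² × 8.91²) = 2.953; v² = 0.016641.
t = (2.953 − 2.72)/0.016641 = 14.0 days (vs. the pure-advection estimate x/v = 69.1 d).

14.0 days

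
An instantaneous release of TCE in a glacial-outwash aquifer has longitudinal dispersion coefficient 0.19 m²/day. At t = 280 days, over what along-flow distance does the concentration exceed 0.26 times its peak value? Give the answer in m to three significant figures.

33.9 m

The plume is Gaussian with σ = √(2Dt) = √(2 × 0.19 × 280) = 10.32 m.
C/C_peak = exp(−Δx²/(2σ²)) = 0.26 ⇒ Δx = σ·√(−2 ln 0.26) = 10.32 × 1.641 = 16.94 m.
Width = 2Δx = 33.9 m.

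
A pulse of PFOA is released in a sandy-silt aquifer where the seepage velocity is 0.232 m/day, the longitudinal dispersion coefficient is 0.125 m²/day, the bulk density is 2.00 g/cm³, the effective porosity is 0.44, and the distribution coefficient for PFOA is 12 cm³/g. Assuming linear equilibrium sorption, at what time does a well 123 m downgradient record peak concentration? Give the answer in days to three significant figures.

29300 days

Retardation factor R = 1 + ρ_b·K_d/n = 1 + 2.00 × 12/0.44 = 55.55.
Sorption retards both mechanisms: v_R = v/R = 0.004176 m/day, D_R = D/R = 0.002250 m²/day.
Peak time from v_R²t² + 2D_R t − x² = 0: t = (√(D_R² + v_R²x²) − D_R)/v_R².
√(D_R² + v_R²x²) = √(0.002250² + 0.004176² × 123²) = 0.5137; v_R² = 1.744e-05.
t = (0.5137 − 0.002250)/1.744e-05 = 29300 days.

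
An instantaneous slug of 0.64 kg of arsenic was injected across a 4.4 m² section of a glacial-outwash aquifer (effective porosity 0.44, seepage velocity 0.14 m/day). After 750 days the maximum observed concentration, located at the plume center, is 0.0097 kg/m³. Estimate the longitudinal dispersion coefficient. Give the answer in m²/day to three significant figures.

0.123 m²/day

At the plume center C_max = M/(n_e·A·√(4πDt)), so D = M²/(4πt·(n_e·A·C_max)²).
n_e·A·C_max = 0.44 × 4.4 × 0.0097 = 0.01878 kg/m.
D = 0.64²/(4π × 750 × 0.01878²) = 0.123 m²/day.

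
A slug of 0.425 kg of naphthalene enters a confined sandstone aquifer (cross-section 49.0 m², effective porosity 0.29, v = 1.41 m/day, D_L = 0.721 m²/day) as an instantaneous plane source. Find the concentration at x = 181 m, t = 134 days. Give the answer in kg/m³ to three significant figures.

0.000729 kg/m³

For an instantaneous plane source, C(x,t) = M/(n_e·A·√(4πDt)) · exp(−(x−vt)²/(4Dt)), with n_e·A the pore (flow) area.
Plume center vt = 1.41 × 134 = 188.94 m, so the well at 181 m is 7.94 m upgradient of the peak.
√(4πDt) = 34.84 m, giving peak height M/(n_e·A·√(4πDt)) = 0.425/(0.29 × 49.0 × 34.84) = 0.0008585 kg/m³.
(x−vt)²/(4Dt) = (-7.94)²/(4 × 0.721 × 134) = 0.1631; exp(−0.1631) = 0.8495.
C = 0.0008585 × 0.8495 = 0.000729 kg/m³.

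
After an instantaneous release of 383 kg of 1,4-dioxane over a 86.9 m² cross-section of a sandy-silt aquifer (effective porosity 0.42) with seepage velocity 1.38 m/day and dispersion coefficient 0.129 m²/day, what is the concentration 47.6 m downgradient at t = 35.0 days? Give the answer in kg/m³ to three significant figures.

1.36 kg/m³

For an instantaneous plane source, C(x,t) = M/(n_e·A·√(4πDt)) · exp(−(x−vt)²/(4Dt)), with n_e·A the pore (flow) area.
Plume center vt = 1.38 × 35.0 = 48.3 m, so the well at 47.6 m is 0.7 m upgradient of the peak.
√(4πDt) = 7.532 m, giving peak height M/(n_e·A·√(4πDt)) = 383/(0.42 × 86.9 × 7.532) = 1.393 kg/m³.
(x−vt)²/(4Dt) = (-0.7)²/(4 × 0.129 × 35.0) = 0.02713; exp(−0.02713) = 0.9732.
C = 1.393 × 0.9732 = 1.36 kg/m³.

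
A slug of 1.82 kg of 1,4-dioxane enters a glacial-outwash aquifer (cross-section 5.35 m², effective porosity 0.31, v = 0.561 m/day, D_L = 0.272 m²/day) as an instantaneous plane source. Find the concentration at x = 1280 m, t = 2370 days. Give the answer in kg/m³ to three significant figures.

0.00470 kg/m³

For an instantaneous plane source, C(x,t) = M/(n_e·A·√(4πDt)) · exp(−(x−vt)²/(4Dt)), with n_e·A the pore (flow) area.
Plume center vt = 0.561 × 2370 = 1329.57 m, so the well at 1280 m is 49.57 m upgradient of the peak.
√(4πDt) = 90.00 m, giving peak height M/(n_e·A·√(4πDt)) = 1.82/(0.31 × 5.35 × 90.00) = 0.01219 kg/m³.
(x−vt)²/(4Dt) = (-49.57)²/(4 × 0.272 × 2370) = 0.9529; exp(−0.9529) = 0.3856.
C = 0.01219 × 0.3856 = 0.00470 kg/m³.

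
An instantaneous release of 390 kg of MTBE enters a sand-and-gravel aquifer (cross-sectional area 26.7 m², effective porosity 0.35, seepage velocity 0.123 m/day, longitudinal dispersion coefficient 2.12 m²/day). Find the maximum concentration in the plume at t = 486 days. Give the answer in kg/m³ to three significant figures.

0.367 kg/m³

The peak of an instantaneous 1D plume sits at x = vt; there the Gaussian factor is 1 and C_max = M/(n_e·A·√(4πDt)), where n_e·A is the pore area the mass is dissolved in.
√(4πDt) = √(4π × 2.12 × 486) = 113.8 m, so C_max = 390/(0.35 × 26.7 × 113.8) = 0.367 kg/m³.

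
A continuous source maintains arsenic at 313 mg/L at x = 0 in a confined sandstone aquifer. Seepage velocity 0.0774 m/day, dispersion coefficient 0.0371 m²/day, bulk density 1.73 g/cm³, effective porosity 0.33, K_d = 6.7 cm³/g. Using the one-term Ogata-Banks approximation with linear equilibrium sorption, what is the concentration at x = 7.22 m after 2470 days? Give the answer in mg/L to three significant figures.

Retardation factor R = 1 + ρ_b·K_d/n = 1 + 1.73 × 6.7/0.33 = 36.12.
Sorption retards both mechanisms: v_R = v/R = 0.002143 m/day, D_R = D/R = 0.001027 m²/day.
v_R·t = 0.002143 × 2470 = 5.29321 m; 2√(D_R t) = 3.185 m; argument = (7.22 − 5.29321)/3.185 = 0.6050.
C = C₀ × ½·erfc(0.6050) = 313 × 0.1961 = 61.4 mg/L.

61.4 mg/L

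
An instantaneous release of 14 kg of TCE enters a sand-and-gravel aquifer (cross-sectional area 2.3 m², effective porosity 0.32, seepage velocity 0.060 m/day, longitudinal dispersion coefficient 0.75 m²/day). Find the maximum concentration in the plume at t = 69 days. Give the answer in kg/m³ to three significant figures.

0.746 kg/m³

The peak of an instantaneous 1D plume sits at x = vt; there the Gaussian factor is 1 and C_max = M/(n_e·A·√(4πDt)), where n_e·A is the pore area the mass is dissolved in.
√(4πDt) = √(4π × 0.75 × 69) = 25.50 m, so C_max = 14/(0.32 × 2.3 × 25.50) = 0.746 kg/m³.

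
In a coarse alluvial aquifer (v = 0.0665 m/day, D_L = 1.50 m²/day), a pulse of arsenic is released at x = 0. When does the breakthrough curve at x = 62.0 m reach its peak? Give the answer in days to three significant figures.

For the 1D instantaneous-source solution, setting ∂C/∂t = 0 at fixed x gives v²t² + 2Dt − x² = 0, so t = (√(D² + v²x²) − D)/v².
√(D² + v²x²) = √(1.50² + 0.0665² × 62.0²) = 4.387; v² = 0.00442225.
t = (4.387 − 1.50)/0.00442225 = 653 days (vs. the pure-advection estimate x/v = 932 d).

653 days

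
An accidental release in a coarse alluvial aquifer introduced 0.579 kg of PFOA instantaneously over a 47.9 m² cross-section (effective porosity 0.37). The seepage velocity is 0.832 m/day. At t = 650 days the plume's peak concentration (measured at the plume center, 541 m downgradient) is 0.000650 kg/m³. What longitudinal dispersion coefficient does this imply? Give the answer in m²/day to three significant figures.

At the plume center C_max = M/(n_e·A·√(4πDt)), so D = M²/(4πt·(n_e·A·C_max)²).
n_e·A·C_max = 0.37 × 47.9 × 0.000650 = 0.01152 kg/m.
D = 0.579²/(4π × 650 × 0.01152²) = 0.309 m²/day.

0.309 m²/day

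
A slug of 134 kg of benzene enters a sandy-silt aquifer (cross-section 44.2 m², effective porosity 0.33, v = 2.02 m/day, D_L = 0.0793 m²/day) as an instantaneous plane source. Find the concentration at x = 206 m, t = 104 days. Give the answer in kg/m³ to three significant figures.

For an instantaneous plane source, C(x,t) = M/(n_e·A·√(4πDt)) · exp(−(x−vt)²/(4Dt)), with n_e·A the pore (flow) area.
Plume center vt = 2.02 × 104 = 210.08 m, so the well at 206 m is 4.08 m upgradient of the peak.
√(4πDt) = 10.18 m, giving peak height M/(n_e·A·√(4πDt)) = 134/(0.33 × 44.2 × 10.18) = 0.9024 kg/m³.
(x−vt)²/(4Dt) = (-4.08)²/(4 × 0.0793 × 104) = 0.5046; exp(−0.5046) = 0.6037.
C = 0.9024 × 0.6037 = 0.545 kg/m³.

0.545 kg/m³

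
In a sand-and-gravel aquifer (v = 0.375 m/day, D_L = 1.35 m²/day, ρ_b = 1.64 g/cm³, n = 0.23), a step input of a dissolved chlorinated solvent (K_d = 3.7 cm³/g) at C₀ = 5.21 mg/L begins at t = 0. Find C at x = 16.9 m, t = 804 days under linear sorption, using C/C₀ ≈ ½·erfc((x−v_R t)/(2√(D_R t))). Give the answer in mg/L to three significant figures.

Retardation factor R = 1 + ρ_b·K_d/n = 1 + 1.64 × 3.7/0.23 = 27.38.
Sorption retards both mechanisms: v_R = v/R = 0.01370 m/day, D_R = D/R = 0.04931 m²/day.
v_R·t = 0.01370 × 804 = 11.0148 m; 2√(D_R t) = 12.59 m; argument = (16.9 − 11.0148)/12.59 = 0.4675.
C = C₀ × ½·erfc(0.4675) = 5.21 × 0.2543 = 1.32 mg/L.

1.32 mg/L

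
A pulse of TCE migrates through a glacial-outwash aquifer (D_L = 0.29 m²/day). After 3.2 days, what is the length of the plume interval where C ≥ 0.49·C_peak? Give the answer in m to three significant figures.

3.25 m

The plume is Gaussian with σ = √(2Dt) = √(2 × 0.29 × 3.2) = 1.362 m.
C/C_peak = exp(−Δx²/(2σ²)) = 0.49 ⇒ Δx = σ·√(−2 ln 0.49) = 1.362 × 1.194 = 1.626 m.
Width = 2Δx = 3.25 m.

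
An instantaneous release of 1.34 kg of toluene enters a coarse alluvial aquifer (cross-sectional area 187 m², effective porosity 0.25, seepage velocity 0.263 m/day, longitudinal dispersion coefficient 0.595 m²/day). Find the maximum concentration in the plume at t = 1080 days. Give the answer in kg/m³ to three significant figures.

0.000319 kg/m³

The peak of an instantaneous 1D plume sits at x = vt; there the Gaussian factor is 1 and C_max = M/(n_e·A·√(4πDt)), where n_e·A is the pore area the mass is dissolved in.
√(4πDt) = √(4π × 0.595 × 1080) = 89.86 m, so C_max = 1.34/(0.25 × 187 × 89.86) = 0.000319 kg/m³.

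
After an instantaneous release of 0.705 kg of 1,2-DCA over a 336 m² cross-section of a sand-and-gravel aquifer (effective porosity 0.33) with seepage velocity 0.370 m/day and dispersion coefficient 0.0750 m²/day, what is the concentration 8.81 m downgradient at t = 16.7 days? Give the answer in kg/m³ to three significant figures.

For an instantaneous plane source, C(x,t) = M/(n_e·A·√(4πDt)) · exp(−(x−vt)²/(4Dt)), with n_e·A the pore (flow) area.
Plume center vt = 0.370 × 16.7 = 6.179 m, so the well at 8.81 m is 2.631 m downgradient of the peak.
√(4πDt) = 3.967 m, giving peak height M/(n_e·A·√(4πDt)) = 0.705/(0.33 × 336 × 3.967) = 0.001603 kg/m³.
(x−vt)²/(4Dt) = (2.631)²/(4 × 0.0750 × 16.7) = 1.382; exp(−1.382) = 0.2511.
C = 0.001603 × 0.2511 = 0.000403 kg/m³.

0.000403 kg/m³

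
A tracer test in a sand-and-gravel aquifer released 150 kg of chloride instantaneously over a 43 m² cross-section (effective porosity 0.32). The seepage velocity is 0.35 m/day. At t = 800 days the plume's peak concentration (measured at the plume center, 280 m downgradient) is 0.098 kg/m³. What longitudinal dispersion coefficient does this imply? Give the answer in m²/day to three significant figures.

1.23 m²/day

At the plume center C_max = M/(n_e·A·√(4πDt)), so D = M²/(4πt·(n_e·A·C_max)²).
n_e·A·C_max = 0.32 × 43 × 0.098 = 1.348 kg/m.
D = 150²/(4π × 800 × 1.348²) = 1.23 m²/day.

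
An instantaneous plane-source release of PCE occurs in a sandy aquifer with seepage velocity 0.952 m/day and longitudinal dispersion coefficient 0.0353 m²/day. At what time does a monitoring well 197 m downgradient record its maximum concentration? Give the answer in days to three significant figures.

207 days

For the 1D instantaneous-source solution, setting ∂C/∂t = 0 at fixed x gives v²t² + 2Dt − x² = 0, so t = (√(D² + v²x²) − D)/v².
√(D² + v²x²) = √(0.0353² + 0.952² × 197²) = 187.5; v² = 0.906304.
t = (187.5 − 0.0353)/0.906304 = 207 days (vs. the pure-advection estimate x/v = 207 d).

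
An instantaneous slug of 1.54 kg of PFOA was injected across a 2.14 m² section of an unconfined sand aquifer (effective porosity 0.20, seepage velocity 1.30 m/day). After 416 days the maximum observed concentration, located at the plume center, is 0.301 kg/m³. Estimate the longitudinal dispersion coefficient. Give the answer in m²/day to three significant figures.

At the plume center C_max = M/(n_e·A·√(4πDt)), so D = M²/(4πt·(n_e·A·C_max)²).
n_e·A·C_max = 0.20 × 2.14 × 0.301 = 0.1288 kg/m.
D = 1.54²/(4π × 416 × 0.1288²) = 0.0273 m²/day.

0.0273 m²/day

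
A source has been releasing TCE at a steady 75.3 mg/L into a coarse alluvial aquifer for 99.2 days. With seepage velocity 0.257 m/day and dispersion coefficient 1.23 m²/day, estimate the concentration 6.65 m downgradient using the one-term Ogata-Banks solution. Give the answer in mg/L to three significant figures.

For a continuous step input, C/C₀ ≈ ½·erfc((x−vt)/(2√(Dt))).
vt = 0.257 × 99.2 = 25.4944 m and 2√(Dt) = 2√(1.23 × 99.2) = 22.09 m.
Argument (x−vt)/(2√(Dt)) = (6.65 − 25.4944)/22.09 = -0.8531; ½·erfc(-0.8531) = 0.8862.
C = 75.3 × 0.8862 = 66.7 mg/L.

66.7 mg/L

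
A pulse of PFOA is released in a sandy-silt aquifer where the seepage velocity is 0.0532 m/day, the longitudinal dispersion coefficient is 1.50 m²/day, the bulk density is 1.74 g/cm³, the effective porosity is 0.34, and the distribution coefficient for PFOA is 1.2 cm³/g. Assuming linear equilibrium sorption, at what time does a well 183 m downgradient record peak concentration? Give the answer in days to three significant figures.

21100 days

Retardation factor R = 1 + ρ_b·K_d/n = 1 + 1.74 × 1.2/0.34 = 7.141.
Sorption retards both mechanisms: v_R = v/R = 0.007450 m/day, D_R = D/R = 0.2101 m²/day.
Peak time from v_R²t² + 2D_R t − x² = 0: t = (√(D_R² + v_R²x²) − D_R)/v_R².
√(D_R² + v_R²x²) = √(0.2101² + 0.007450² × 183²) = 1.379; v_R² = 5.550e-05.
t = (1.379 − 0.2101)/5.550e-05 = 21100 days.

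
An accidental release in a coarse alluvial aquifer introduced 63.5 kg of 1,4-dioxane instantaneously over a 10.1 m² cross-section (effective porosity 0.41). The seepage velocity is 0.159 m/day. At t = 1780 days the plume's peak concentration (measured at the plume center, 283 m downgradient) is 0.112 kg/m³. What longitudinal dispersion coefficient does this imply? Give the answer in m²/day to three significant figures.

0.838 m²/day

At the plume center C_max = M/(n_e·A·√(4πDt)), so D = M²/(4πt·(n_e·A·C_max)²).
n_e·A·C_max = 0.41 × 10.1 × 0.112 = 0.4638 kg/m.
D = 63.5²/(4π × 1780 × 0.4638²) = 0.838 m²/day.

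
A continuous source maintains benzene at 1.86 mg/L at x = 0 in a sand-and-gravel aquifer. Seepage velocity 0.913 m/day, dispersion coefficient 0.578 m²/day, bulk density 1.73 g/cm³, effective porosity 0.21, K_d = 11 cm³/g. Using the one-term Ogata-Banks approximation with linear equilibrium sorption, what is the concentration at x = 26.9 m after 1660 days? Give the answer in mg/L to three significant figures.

0.0220 mg/L

Retardation factor R = 1 + ρ_b·K_d/n = 1 + 1.73 × 11/0.21 = 91.62.
Sorption retards both mechanisms: v_R = v/R = 0.009965 m/day, D_R = D/R = 0.006309 m²/day.
v_R·t = 0.009965 × 1660 = 16.5419 m; 2√(D_R t) = 6.472 m; argument = (26.9 − 16.5419)/6.472 = 1.600.
C = C₀ × ½·erfc(1.600) = 1.86 × 0.01183 = 0.0220 mg/L.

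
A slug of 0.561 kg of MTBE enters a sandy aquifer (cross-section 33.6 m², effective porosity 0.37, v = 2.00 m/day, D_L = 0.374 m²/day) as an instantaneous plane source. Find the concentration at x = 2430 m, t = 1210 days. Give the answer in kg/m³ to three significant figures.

0.000566 kg/m³

For an instantaneous plane source, C(x,t) = M/(n_e·A·√(4πDt)) · exp(−(x−vt)²/(4Dt)), with n_e·A the pore (flow) area.
Plume center vt = 2.00 × 1210 = 2420 m, so the well at 2430 m is 10 m downgradient of the peak.
√(4πDt) = 75.41 m, giving peak height M/(n_e·A·√(4πDt)) = 0.561/(0.37 × 33.6 × 75.41) = 0.0005984 kg/m³.
(x−vt)²/(4Dt) = (10)²/(4 × 0.374 × 1210) = 0.05524; exp(−0.05524) = 0.9463.
C = 0.0005984 × 0.9463 = 0.000566 kg/m³.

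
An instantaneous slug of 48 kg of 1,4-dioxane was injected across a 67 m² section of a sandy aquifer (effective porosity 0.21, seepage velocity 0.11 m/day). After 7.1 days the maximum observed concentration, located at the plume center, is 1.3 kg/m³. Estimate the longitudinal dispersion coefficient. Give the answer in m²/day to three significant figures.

0.0772 m²/day

At the plume center C_max = M/(n_e·A·√(4πDt)), so D = M²/(4πt·(n_e·A·C_max)²).
n_e·A·C_max = 0.21 × 67 × 1.3 = 18.29 kg/m.
D = 48²/(4π × 7.1 × 18.29²) = 0.0772 m²/day.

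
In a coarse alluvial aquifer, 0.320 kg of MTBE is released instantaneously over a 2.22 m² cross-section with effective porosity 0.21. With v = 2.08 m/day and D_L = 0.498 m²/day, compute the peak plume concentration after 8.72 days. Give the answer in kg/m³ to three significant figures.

The peak of an instantaneous 1D plume sits at x = vt; there the Gaussian factor is 1 and C_max = M/(n_e·A·√(4πDt)), where n_e·A is the pore area the mass is dissolved in.
√(4πDt) = √(4π × 0.498 × 8.72) = 7.387 m, so C_max = 0.320/(0.21 × 2.22 × 7.387) = 0.0929 kg/m³.

0.0929 kg/m³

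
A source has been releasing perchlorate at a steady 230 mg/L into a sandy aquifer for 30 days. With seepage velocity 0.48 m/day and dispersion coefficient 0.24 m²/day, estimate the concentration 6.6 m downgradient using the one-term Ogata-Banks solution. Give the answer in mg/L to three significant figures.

For a continuous step input, C/C₀ ≈ ½·erfc((x−vt)/(2√(Dt))).
vt = 0.48 × 30 = 14.4 m and 2√(Dt) = 2√(0.24 × 30) = 5.367 m.
Argument (x−vt)/(2√(Dt)) = (6.6 − 14.4)/5.367 = -1.453; ½·erfc(-1.453) = 0.9801.
C = 230 × 0.9801 = 225 mg/L.

225 mg/L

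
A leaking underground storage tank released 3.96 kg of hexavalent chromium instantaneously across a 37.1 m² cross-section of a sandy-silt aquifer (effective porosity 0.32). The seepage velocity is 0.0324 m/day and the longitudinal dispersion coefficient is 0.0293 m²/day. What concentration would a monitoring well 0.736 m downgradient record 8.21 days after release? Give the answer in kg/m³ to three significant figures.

For an instantaneous plane source, C(x,t) = M/(n_e·A·√(4πDt)) · exp(−(x−vt)²/(4Dt)), with n_e·A the pore (flow) area.
Plume center vt = 0.0324 × 8.21 = 0.266004 m, so the well at 0.736 m is 0.469996 m downgradient of the peak.
√(4πDt) = 1.739 m, giving peak height M/(n_e·A·√(4πDt)) = 3.96/(0.32 × 37.1 × 1.739) = 0.1918 kg/m³.
(x−vt)²/(4Dt) = (0.469996)²/(4 × 0.0293 × 8.21) = 0.2296; exp(−0.2296) = 0.7949.
C = 0.1918 × 0.7949 = 0.152 kg/m³.

0.152 kg/m³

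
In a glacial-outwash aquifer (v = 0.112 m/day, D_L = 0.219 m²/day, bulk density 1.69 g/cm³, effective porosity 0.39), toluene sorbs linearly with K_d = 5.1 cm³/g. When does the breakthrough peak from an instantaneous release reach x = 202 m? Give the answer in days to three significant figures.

Retardation factor R = 1 + ρ_b·K_d/n = 1 + 1.69 × 5.1/0.39 = 23.10.
Sorption retards both mechanisms: v_R = v/R = 0.004848 m/day, D_R = D/R = 0.009481 m²/day.
Peak time from v_R²t² + 2D_R t − x² = 0: t = (√(D_R² + v_R²x²) − D_R)/v_R².
√(D_R² + v_R²x²) = √(0.009481² + 0.004848² × 202²) = 0.9793; v_R² = 2.350e-05.
t = (0.9793 − 0.009481)/2.350e-05 = 41300 days.

41300 days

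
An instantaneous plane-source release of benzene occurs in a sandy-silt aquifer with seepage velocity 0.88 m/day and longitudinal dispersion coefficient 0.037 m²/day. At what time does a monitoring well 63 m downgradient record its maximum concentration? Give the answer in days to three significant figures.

71.5 days

For the 1D instantaneous-source solution, setting ∂C/∂t = 0 at fixed x gives v²t² + 2Dt − x² = 0, so t = (√(D² + v²x²) − D)/v².
√(D² + v²x²) = √(0.037² + 0.88² × 63²) = 55.44; v² = 0.7744.
t = (55.44 − 0.037)/0.7744 = 71.5 days (vs. the pure-advection estimate x/v = 71.6 d).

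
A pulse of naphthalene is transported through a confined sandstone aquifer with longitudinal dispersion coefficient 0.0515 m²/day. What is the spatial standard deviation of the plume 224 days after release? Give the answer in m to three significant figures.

Dispersive spreading gives a Gaussian with σ² = 2Dt; advection only shifts the center.
σ = √(2 × 0.0515 × 224) = 4.80 m.

4.80 m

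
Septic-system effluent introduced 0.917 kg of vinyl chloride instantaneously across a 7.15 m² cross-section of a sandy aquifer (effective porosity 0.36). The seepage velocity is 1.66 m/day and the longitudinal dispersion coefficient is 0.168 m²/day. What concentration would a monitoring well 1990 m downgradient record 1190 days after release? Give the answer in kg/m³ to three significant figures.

0.00544 kg/m³

For an instantaneous plane source, C(x,t) = M/(n_e·A·√(4πDt)) · exp(−(x−vt)²/(4Dt)), with n_e·A the pore (flow) area.
Plume center vt = 1.66 × 1190 = 1975.4 m, so the well at 1990 m is 14.6 m downgradient of the peak.
√(4πDt) = 50.12 m, giving peak height M/(n_e·A·√(4πDt)) = 0.917/(0.36 × 7.15 × 50.12) = 0.007108 kg/m³.
(x−vt)²/(4Dt) = (14.6)²/(4 × 0.168 × 1190) = 0.2666; exp(−0.2666) = 0.7660.
C = 0.007108 × 0.7660 = 0.00544 kg/m³.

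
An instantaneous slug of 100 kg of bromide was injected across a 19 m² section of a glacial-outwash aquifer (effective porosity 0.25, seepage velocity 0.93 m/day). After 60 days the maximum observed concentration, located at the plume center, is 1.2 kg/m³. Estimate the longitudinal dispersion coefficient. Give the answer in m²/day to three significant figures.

At the plume center C_max = M/(n_e·A·√(4πDt)), so D = M²/(4πt·(n_e·A·C_max)²).
n_e·A·C_max = 0.25 × 19 × 1.2 = 5.700 kg/m.
D = 100²/(4π × 60 × 5.700²) = 0.408 m²/day.

0.408 m²/day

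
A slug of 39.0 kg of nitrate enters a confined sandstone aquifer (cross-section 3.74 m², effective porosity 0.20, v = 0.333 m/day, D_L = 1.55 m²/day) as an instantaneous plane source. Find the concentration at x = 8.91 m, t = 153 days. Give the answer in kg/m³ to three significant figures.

For an instantaneous plane source, C(x,t) = M/(n_e·A·√(4πDt)) · exp(−(x−vt)²/(4Dt)), with n_e·A the pore (flow) area.
Plume center vt = 0.333 × 153 = 50.949 m, so the well at 8.91 m is 42.039 m upgradient of the peak.
√(4πDt) = 54.59 m, giving peak height M/(n_e·A·√(4πDt)) = 39.0/(0.20 × 3.74 × 54.59) = 0.9551 kg/m³.
(x−vt)²/(4Dt) = (-42.039)²/(4 × 1.55 × 153) = 1.863; exp(−1.863) = 0.1552.
C = 0.9551 × 0.1552 = 0.148 kg/m³.

0.148 kg/m³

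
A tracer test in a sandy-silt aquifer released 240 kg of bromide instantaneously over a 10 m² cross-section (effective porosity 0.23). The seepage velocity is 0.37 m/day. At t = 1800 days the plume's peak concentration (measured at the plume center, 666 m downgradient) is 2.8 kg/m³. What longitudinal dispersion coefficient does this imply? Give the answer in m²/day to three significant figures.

0.0614 m²/day

At the plume center C_max = M/(n_e·A·√(4πDt)), so D = M²/(4πt·(n_e·A·C_max)²).
n_e·A·C_max = 0.23 × 10 × 2.8 = 6.440 kg/m.
D = 240²/(4π × 1800 × 6.440²) = 0.0614 m²/day.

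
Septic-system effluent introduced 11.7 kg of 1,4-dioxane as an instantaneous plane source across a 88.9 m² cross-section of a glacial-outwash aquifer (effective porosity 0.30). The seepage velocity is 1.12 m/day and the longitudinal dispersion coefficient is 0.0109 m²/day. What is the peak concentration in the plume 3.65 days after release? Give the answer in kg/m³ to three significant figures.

The peak of an instantaneous 1D plume sits at x = vt; there the Gaussian factor is 1 and C_max = M/(n_e·A·√(4πDt)), where n_e·A is the pore area the mass is dissolved in.
√(4πDt) = √(4π × 0.0109 × 3.65) = 0.7071 m, so C_max = 11.7/(0.30 × 88.9 × 0.7071) = 0.620 kg/m³.

0.620 kg/m³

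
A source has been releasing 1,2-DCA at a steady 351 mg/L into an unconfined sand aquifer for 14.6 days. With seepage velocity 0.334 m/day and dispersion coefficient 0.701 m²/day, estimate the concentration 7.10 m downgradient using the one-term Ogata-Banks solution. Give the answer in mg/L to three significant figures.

For a continuous step input, C/C₀ ≈ ½·erfc((x−vt)/(2√(Dt))).
vt = 0.334 × 14.6 = 4.8764 m and 2√(Dt) = 2√(0.701 × 14.6) = 6.398 m.
Argument (x−vt)/(2√(Dt)) = (7.10 − 4.8764)/6.398 = 0.3475; ½·erfc(0.3475) = 0.3116.
C = 351 × 0.3116 = 109 mg/L.

109 mg/L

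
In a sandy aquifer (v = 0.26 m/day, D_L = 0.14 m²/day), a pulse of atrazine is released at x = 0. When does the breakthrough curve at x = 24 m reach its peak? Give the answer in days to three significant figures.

90.3 days

For the 1D instantaneous-source solution, setting ∂C/∂t = 0 at fixed x gives v²t² + 2Dt − x² = 0, so t = (√(D² + v²x²) − D)/v².
√(D² + v²x²) = √(0.14² + 0.26² × 24²) = 6.242; v² = 0.0676.
t = (6.242 − 0.14)/0.0676 = 90.3 days (vs. the pure-advection estimate x/v = 92.3 d).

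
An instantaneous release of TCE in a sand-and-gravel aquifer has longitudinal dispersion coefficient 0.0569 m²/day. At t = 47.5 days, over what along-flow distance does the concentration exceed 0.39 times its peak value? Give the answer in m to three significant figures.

The plume is Gaussian with σ = √(2Dt) = √(2 × 0.0569 × 47.5) = 2.325 m.
C/C_peak = exp(−Δx²/(2σ²)) = 0.39 ⇒ Δx = σ·√(−2 ln 0.39) = 2.325 × 1.372 = 3.190 m.
Width = 2Δx = 6.38 m.

6.38 m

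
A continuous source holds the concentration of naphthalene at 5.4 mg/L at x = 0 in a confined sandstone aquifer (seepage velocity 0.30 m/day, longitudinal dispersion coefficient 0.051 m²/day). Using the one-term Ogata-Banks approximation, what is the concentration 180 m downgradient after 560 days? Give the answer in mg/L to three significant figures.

0.303 mg/L

For a continuous step input, C/C₀ ≈ ½·erfc((x−vt)/(2√(Dt))).
vt = 0.30 × 560 = 168 m and 2√(Dt) = 2√(0.051 × 560) = 10.69 m.
Argument (x−vt)/(2√(Dt)) = (180 − 168)/10.69 = 1.123; ½·erfc(1.123) = 0.05612.
C = 5.4 × 0.05612 = 0.303 mg/L.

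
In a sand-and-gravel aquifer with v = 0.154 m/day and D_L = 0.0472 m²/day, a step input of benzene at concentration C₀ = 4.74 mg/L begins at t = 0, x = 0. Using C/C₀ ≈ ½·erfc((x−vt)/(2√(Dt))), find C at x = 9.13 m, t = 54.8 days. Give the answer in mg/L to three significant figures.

For a continuous step input, C/C₀ ≈ ½·erfc((x−vt)/(2√(Dt))).
vt = 0.154 × 54.8 = 8.4392 m and 2√(Dt) = 2√(0.0472 × 54.8) = 3.217 m.
Argument (x−vt)/(2√(Dt)) = (9.13 − 8.4392)/3.217 = 0.2147; ½·erfc(0.2147) = 0.3807.
C = 4.74 × 0.3807 = 1.80 mg/L.

1.80 mg/L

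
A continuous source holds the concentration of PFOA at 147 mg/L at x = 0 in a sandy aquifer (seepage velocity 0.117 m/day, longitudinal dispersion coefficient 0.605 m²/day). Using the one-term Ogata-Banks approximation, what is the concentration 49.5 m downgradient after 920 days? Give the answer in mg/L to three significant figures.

141 mg/L

For a continuous step input, C/C₀ ≈ ½·erfc((x−vt)/(2√(Dt))).
vt = 0.117 × 920 = 107.64 m and 2√(Dt) = 2√(0.605 × 920) = 47.18 m.
Argument (x−vt)/(2√(Dt)) = (49.5 − 107.64)/47.18 = -1.232; ½·erfc(-1.232) = 0.9593.
C = 147 × 0.9593 = 141 mg/L.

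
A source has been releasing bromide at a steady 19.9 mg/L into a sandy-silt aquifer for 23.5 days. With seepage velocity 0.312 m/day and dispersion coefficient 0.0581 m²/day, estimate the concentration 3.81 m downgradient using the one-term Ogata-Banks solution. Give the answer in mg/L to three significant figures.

For a continuous step input, C/C₀ ≈ ½·erfc((x−vt)/(2√(Dt))).
vt = 0.312 × 23.5 = 7.332 m and 2√(Dt) = 2√(0.0581 × 23.5) = 2.337 m.
Argument (x−vt)/(2√(Dt)) = (3.81 − 7.332)/2.337 = -1.507; ½·erfc(-1.507) = 0.9835.
C = 19.9 × 0.9835 = 19.6 mg/L.

19.6 mg/L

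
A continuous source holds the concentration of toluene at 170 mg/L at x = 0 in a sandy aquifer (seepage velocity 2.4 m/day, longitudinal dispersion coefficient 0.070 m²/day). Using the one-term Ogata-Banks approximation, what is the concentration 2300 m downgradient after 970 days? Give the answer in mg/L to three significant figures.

169 mg/L

For a continuous step input, C/C₀ ≈ ½·erfc((x−vt)/(2√(Dt))).
vt = 2.4 × 970 = 2328 m and 2√(Dt) = 2√(0.070 × 970) = 16.48 m.
Argument (x−vt)/(2√(Dt)) = (2300 − 2328)/16.48 = -1.699; ½·erfc(-1.699) = 0.9919.
C = 170 × 0.9919 = 169 mg/L.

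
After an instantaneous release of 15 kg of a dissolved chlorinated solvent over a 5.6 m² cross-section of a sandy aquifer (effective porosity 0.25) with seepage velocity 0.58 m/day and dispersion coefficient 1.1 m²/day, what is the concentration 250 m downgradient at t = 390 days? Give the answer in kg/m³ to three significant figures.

For an instantaneous plane source, C(x,t) = M/(n_e·A·√(4πDt)) · exp(−(x−vt)²/(4Dt)), with n_e·A the pore (flow) area.
Plume center vt = 0.58 × 390 = 226.2 m, so the well at 250 m is 23.8 m downgradient of the peak.
√(4πDt) = 73.42 m, giving peak height M/(n_e·A·√(4πDt)) = 15/(0.25 × 5.6 × 73.42) = 0.1459 kg/m³.
(x−vt)²/(4Dt) = (23.8)²/(4 × 1.1 × 390) = 0.3301; exp(−0.3301) = 0.7189.
C = 0.1459 × 0.7189 = 0.105 kg/m³.

0.105 kg/m³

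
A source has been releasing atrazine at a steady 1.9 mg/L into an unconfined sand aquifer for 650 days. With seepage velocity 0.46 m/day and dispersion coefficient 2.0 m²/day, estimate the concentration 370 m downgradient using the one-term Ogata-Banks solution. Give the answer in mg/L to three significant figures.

For a continuous step input, C/C₀ ≈ ½·erfc((x−vt)/(2√(Dt))).
vt = 0.46 × 650 = 299 m and 2√(Dt) = 2√(2.0 × 650) = 72.11 m.
Argument (x−vt)/(2√(Dt)) = (370 − 299)/72.11 = 0.9846; ½·erfc(0.9846) = 0.08190.
C = 1.9 × 0.08190 = 0.156 mg/L.

0.156 mg/L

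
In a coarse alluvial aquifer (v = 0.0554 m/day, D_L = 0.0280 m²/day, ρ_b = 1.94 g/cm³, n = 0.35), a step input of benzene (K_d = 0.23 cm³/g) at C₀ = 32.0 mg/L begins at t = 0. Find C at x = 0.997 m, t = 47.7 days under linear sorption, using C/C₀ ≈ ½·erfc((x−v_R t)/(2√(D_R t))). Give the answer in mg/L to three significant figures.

Retardation factor R = 1 + ρ_b·K_d/n = 1 + 1.94 × 0.23/0.35 = 2.275.
Sorption retards both mechanisms: v_R = v/R = 0.02435 m/day, D_R = D/R = 0.01231 m²/day.
v_R·t = 0.02435 × 47.7 = 1.161495 m; 2√(D_R t) = 1.533 m; argument = (0.997 − 1.161495)/1.533 = -0.1073.
C = C₀ × ½·erfc(-0.1073) = 32.0 × 0.5603 = 17.9 mg/L.

17.9 mg/L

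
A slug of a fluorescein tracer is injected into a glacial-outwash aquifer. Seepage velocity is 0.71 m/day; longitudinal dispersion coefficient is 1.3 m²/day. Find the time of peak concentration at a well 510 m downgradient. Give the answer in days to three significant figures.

716 days

For the 1D instantaneous-source solution, setting ∂C/∂t = 0 at fixed x gives v²t² + 2Dt − x² = 0, so t = (√(D² + v²x²) − D)/v².
√(D² + v²x²) = √(1.3² + 0.71² × 510²) = 362.1; v² = 0.5041.
t = (362.1 − 1.3)/0.5041 = 716 days (vs. the pure-advection estimate x/v = 718 d).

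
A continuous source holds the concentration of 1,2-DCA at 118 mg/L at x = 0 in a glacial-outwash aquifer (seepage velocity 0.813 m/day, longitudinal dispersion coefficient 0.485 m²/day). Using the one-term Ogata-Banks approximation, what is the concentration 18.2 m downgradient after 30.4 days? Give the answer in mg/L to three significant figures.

For a continuous step input, C/C₀ ≈ ½·erfc((x−vt)/(2√(Dt))).
vt = 0.813 × 30.4 = 24.7152 m and 2√(Dt) = 2√(0.485 × 30.4) = 7.680 m.
Argument (x−vt)/(2√(Dt)) = (18.2 − 24.7152)/7.680 = -0.8483; ½·erfc(-0.8483) = 0.8849.
C = 118 × 0.8849 = 104 mg/L.

104 mg/L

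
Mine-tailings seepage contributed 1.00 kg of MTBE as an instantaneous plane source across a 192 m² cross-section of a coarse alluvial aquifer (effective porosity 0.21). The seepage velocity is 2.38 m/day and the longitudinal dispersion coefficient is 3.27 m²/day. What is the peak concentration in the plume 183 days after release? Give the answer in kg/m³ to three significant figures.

The peak of an instantaneous 1D plume sits at x = vt; there the Gaussian factor is 1 and C_max = M/(n_e·A·√(4πDt)), where n_e·A is the pore area the mass is dissolved in.
√(4πDt) = √(4π × 3.27 × 183) = 86.72 m, so C_max = 1.00/(0.21 × 192 × 86.72) = 0.000286 kg/m³.

0.000286 kg/m³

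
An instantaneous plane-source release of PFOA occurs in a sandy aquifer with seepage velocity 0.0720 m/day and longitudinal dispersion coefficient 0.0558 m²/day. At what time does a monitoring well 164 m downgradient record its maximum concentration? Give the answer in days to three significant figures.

For the 1D instantaneous-source solution, setting ∂C/∂t = 0 at fixed x gives v²t² + 2Dt − x² = 0, so t = (√(D² + v²x²) − D)/v².
√(D² + v²x²) = √(0.0558² + 0.0720² × 164²) = 11.81; v² = 0.005184.
t = (11.81 − 0.0558)/0.005184 = 2270 days (vs. the pure-advection estimate x/v = 2280 d).

2270 days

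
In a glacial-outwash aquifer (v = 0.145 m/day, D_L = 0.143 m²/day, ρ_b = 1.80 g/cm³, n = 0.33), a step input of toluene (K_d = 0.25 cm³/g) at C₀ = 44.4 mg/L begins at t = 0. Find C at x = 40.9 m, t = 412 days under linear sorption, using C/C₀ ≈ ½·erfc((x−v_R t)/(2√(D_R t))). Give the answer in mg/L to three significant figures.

Retardation factor R = 1 + ρ_b·K_d/n = 1 + 1.80 × 0.25/0.33 = 2.364.
Sorption retards both mechanisms: v_R = v/R = 0.06134 m/day, D_R = D/R = 0.06049 m²/day.
v_R·t = 0.06134 × 412 = 25.27208 m; 2√(D_R t) = 9.984 m; argument = (40.9 − 25.27208)/9.984 = 1.565.
C = C₀ × ½·erfc(1.565) = 44.4 × 0.01344 = 0.597 mg/L.

0.597 mg/L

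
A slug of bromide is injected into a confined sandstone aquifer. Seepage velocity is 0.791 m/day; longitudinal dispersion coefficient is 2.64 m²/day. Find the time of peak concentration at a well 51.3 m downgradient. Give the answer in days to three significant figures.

For the 1D instantaneous-source solution, setting ∂C/∂t = 0 at fixed x gives v²t² + 2Dt − x² = 0, so t = (√(D² + v²x²) − D)/v².
√(D² + v²x²) = √(2.64² + 0.791² × 51.3²) = 40.66; v² = 0.625681.
t = (40.66 − 2.64)/0.625681 = 60.8 days (vs. the pure-advection estimate x/v = 64.9 d).

60.8 days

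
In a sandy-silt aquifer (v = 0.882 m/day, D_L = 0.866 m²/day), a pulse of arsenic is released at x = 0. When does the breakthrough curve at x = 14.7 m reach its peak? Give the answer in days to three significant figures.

For the 1D instantaneous-source solution, setting ∂C/∂t = 0 at fixed x gives v²t² + 2Dt − x² = 0, so t = (√(D² + v²x²) − D)/v².
√(D² + v²x²) = √(0.866² + 0.882² × 14.7²) = 12.99; v² = 0.777924.
t = (12.99 − 0.866)/0.777924 = 15.6 days (vs. the pure-advection estimate x/v = 16.7 d).

15.6 days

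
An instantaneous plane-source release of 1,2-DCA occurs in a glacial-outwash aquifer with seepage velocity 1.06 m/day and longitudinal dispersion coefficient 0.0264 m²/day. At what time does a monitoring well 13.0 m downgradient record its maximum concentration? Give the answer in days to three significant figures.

12.2 days

For the 1D instantaneous-source solution, setting ∂C/∂t = 0 at fixed x gives v²t² + 2Dt − x² = 0, so t = (√(D² + v²x²) − D)/v².
√(D² + v²x²) = √(0.0264² + 1.06² × 13.0²) = 13.78; v² = 1.1236.
t = (13.78 − 0.0264)/1.1236 = 12.2 days (vs. the pure-advection estimate x/v = 12.3 d).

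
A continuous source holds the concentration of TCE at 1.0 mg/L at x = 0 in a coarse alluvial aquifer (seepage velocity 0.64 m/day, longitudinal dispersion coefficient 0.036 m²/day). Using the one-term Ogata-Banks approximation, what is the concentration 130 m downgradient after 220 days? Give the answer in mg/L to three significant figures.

For a continuous step input, C/C₀ ≈ ½·erfc((x−vt)/(2√(Dt))).
vt = 0.64 × 220 = 140.8 m and 2√(Dt) = 2√(0.036 × 220) = 5.628 m.
Argument (x−vt)/(2√(Dt)) = (130 − 140.8)/5.628 = -1.919; ½·erfc(-1.919) = 0.9967.
C = 1.0 × 0.9967 = 0.997 mg/L.

0.997 mg/L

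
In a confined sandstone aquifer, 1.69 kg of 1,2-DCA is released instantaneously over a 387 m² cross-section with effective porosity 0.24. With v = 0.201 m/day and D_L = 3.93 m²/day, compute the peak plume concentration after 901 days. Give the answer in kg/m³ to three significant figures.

The peak of an instantaneous 1D plume sits at x = vt; there the Gaussian factor is 1 and C_max = M/(n_e·A·√(4πDt)), where n_e·A is the pore area the mass is dissolved in.
√(4πDt) = √(4π × 3.93 × 901) = 210.9 m, so C_max = 1.69/(0.24 × 387 × 210.9) = 8.63e-05 kg/m³.

8.63e-05 kg/m³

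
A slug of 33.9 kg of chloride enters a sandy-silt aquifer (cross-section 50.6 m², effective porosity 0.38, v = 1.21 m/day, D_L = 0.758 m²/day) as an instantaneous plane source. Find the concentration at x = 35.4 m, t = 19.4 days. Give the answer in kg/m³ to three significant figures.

0.0116 kg/m³

For an instantaneous plane source, C(x,t) = M/(n_e·A·√(4πDt)) · exp(−(x−vt)²/(4Dt)), with n_e·A the pore (flow) area.
Plume center vt = 1.21 × 19.4 = 23.474 m, so the well at 35.4 m is 11.926 m downgradient of the peak.
√(4πDt) = 13.59 m, giving peak height M/(n_e·A·√(4πDt)) = 33.9/(0.38 × 50.6 × 13.59) = 0.1297 kg/m³.
(x−vt)²/(4Dt) = (11.926)²/(4 × 0.758 × 19.4) = 2.418; exp(−2.418) = 0.08910.
C = 0.1297 × 0.08910 = 0.0116 kg/m³.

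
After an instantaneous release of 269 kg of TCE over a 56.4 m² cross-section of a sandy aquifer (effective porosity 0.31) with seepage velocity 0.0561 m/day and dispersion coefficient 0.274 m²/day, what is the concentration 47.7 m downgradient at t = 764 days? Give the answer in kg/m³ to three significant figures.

For an instantaneous plane source, C(x,t) = M/(n_e·A·√(4πDt)) · exp(−(x−vt)²/(4Dt)), with n_e·A the pore (flow) area.
Plume center vt = 0.0561 × 764 = 42.8604 m, so the well at 47.7 m is 4.8396 m downgradient of the peak.
√(4πDt) = 51.29 m, giving peak height M/(n_e·A·√(4πDt)) = 269/(0.31 × 56.4 × 51.29) = 0.3000 kg/m³.
(x−vt)²/(4Dt) = (4.8396)²/(4 × 0.274 × 764) = 0.02797; exp(−0.02797) = 0.9724.
C = 0.3000 × 0.9724 = 0.292 kg/m³.

0.292 kg/m³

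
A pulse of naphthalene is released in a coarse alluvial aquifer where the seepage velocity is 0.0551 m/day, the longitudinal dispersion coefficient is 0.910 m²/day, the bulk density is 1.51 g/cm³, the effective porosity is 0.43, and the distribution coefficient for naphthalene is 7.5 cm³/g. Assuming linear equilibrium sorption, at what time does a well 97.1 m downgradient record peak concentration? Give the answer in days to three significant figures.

Retardation factor R = 1 + ρ_b·K_d/n = 1 + 1.51 × 7.5/0.43 = 27.34.
Sorption retards both mechanisms: v_R = v/R = 0.002015 m/day, D_R = D/R = 0.03328 m²/day.
Peak time from v_R²t² + 2D_R t − x² = 0: t = (√(D_R² + v_R²x²) − D_R)/v_R².
√(D_R² + v_R²x²) = √(0.03328² + 0.002015² × 97.1²) = 0.1985; v_R² = 4.060e-06.
t = (0.1985 − 0.03328)/4.060e-06 = 40700 days.

40700 days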